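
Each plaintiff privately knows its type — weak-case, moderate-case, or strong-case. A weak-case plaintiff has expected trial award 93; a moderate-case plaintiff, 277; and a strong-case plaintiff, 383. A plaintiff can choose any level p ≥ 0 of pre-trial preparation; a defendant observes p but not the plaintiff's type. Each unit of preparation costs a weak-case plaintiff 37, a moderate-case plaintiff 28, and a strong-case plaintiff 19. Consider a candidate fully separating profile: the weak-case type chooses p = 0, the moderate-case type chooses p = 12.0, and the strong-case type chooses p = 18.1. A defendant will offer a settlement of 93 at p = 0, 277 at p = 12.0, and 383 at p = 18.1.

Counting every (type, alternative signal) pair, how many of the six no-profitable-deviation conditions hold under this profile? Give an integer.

3

Moderate-case (own payoff 277 − 28×12.0 = -59): to p=0 gives 93 → profitable ✗; to p=18.1 gives 383 − 28×18.1 = -123.8 → no gain ✓.
Weak-case (own payoff 93): to p=12.0 gives 277 − 37×12.0 = -167 → no gain ✓; to p=18.1 gives 383 − 37×18.1 = -286.7 → no gain ✓.
Strong-case (own payoff 383 − 19×18.1 = 39.1): to p=0 gives 93 → profitable ✗; to p=12.0 gives 277 − 19×12.0 = 49 → profitable ✗.
3 of the 6 constraints hold; not an equilibrium.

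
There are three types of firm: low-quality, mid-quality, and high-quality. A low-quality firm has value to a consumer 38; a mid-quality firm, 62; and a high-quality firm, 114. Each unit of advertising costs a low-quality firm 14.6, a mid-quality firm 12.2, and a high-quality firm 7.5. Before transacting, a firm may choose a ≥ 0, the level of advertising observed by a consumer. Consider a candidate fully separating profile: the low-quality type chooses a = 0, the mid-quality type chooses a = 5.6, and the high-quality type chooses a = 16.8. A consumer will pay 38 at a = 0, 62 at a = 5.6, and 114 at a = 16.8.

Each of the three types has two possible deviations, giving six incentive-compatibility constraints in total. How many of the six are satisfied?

3

Low-quality (own payoff 38): to a=5.6 gives 62 − 14.6×5.6 = -19.76 → no gain ✓; to a=16.8 gives 114 − 14.6×16.8 = -131.28 → no gain ✓.
High-quality (own payoff 114 − 7.5×16.8 = -12): to a=0 gives 38 → profitable ✗; to a=5.6 gives 62 − 7.5×5.6 = 20 → profitable ✗.
Mid-quality (own payoff 62 − 12.2×5.6 = -6.32): to a=0 gives 38 → profitable ✗; to a=16.8 gives 114 − 12.2×16.8 = -90.96 → no gain ✓.
3 of the 6 constraints hold; not an equilibrium.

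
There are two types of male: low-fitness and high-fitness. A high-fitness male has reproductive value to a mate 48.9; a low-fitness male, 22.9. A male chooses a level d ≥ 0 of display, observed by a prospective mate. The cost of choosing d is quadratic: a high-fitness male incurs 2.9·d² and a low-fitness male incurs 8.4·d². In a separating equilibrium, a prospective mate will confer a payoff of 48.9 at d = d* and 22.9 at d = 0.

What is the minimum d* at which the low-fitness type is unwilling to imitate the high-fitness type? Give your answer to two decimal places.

The low-fitness type at d = 0 receives 22.9; imitating at d* yields 48.9 − 8.4·d*².
Indifference: 22.9 = 48.9 − 8.4·d*², so d*² = (48.9 − 22.9) / 8.4 ≈ 3.0952.
d* = √3.0952 ≈ 1.76.

1.76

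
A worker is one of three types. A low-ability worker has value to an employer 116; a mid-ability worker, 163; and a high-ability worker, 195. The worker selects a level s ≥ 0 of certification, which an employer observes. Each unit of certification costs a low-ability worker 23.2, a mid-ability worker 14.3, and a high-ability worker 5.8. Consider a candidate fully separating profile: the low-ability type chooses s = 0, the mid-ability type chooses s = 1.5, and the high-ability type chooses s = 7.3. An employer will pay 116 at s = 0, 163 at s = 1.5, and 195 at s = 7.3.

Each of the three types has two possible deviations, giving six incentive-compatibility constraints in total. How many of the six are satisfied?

High-ability (own payoff 195 − 5.8×7.3 = 152.66): to s=0 gives 116 → no gain ✓; to s=1.5 gives 163 − 5.8×1.5 = 154.3 → profitable ✗.
Low-ability (own payoff 116): to s=1.5 gives 163 − 23.2×1.5 = 128.2 → profitable ✗; to s=7.3 gives 195 − 23.2×7.3 = 25.64 → no gain ✓.
Mid-ability (own payoff 163 − 14.3×1.5 = 141.55): to s=0 gives 116 → no gain ✓; to s=7.3 gives 195 − 14.3×7.3 = 90.61 → no gain ✓.
4 of the 6 constraints hold; not an equilibrium.

4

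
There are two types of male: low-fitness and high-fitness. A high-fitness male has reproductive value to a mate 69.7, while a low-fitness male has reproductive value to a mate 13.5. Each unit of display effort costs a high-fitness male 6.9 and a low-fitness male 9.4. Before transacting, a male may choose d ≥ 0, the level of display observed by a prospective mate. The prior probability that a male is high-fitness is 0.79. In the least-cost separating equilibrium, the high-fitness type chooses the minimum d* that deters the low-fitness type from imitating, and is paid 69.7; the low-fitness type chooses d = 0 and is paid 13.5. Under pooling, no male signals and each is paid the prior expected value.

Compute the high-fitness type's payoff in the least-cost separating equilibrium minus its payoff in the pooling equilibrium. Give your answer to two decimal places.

-29.45

Least-cost separating signal: d* solves 13.5 = 69.7 − 9.4·d*, so d* = (69.7 − 13.5)/9.4 ≈ 5.9787.
High-fitness type's separating payoff: 69.7 − 6.9 × d* = 69.7 − 6.9 × (69.7 − 13.5)/9.4 = 69.7 − 387.78/9.4 ≈ 28.4468.
Pooling payoff: 0.79 × 69.7 + 0.21 × 13.5 = 57.898.
Difference: 28.4468 − 57.898 = -29.4512, i.e. -29.45 to two decimal places.
The high-fitness type would prefer the pooling outcome.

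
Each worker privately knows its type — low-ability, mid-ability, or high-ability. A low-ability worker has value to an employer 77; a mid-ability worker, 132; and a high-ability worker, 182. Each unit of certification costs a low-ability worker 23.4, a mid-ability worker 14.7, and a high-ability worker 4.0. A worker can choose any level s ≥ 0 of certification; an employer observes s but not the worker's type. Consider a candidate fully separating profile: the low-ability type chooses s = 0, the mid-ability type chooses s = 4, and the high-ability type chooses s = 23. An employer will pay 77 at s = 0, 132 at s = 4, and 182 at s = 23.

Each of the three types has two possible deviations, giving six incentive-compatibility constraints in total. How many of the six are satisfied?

Low-ability (own payoff 77): to s=4 gives 132 − 23.4×4 = 38.4 → no gain ✓; to s=23 gives 182 − 23.4×23 = -356.2 → no gain ✓.
High-ability (own payoff 182 − 4.0×23 = 90): to s=0 gives 77 → no gain ✓; to s=4 gives 132 − 4.0×4 = 116 → profitable ✗.
Mid-ability (own payoff 132 − 14.7×4 = 73.2): to s=0 gives 77 → profitable ✗; to s=23 gives 182 − 14.7×23 = -156.1 → no gain ✓.
4 of the 6 constraints hold; not an equilibrium.

4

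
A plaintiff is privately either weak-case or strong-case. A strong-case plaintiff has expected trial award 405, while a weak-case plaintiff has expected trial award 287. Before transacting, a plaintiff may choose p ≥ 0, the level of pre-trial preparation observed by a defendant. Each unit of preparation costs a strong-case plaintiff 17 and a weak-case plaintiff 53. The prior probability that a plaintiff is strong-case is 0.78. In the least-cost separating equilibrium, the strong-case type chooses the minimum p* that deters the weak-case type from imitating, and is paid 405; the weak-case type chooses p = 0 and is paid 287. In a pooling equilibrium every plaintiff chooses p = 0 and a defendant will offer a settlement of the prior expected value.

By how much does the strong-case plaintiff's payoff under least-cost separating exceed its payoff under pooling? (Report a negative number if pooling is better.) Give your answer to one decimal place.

Least-cost separating signal: p* solves 287 = 405 − 53·p*, so p* = (405 − 287)/53 ≈ 2.2264.
Strong-case type's separating payoff: 405 − 17 × p* = 405 − 17 × (405 − 287)/53 = 405 − 2006/53 ≈ 367.151.
Pooling payoff: 0.78 × 405 + 0.22 × 287 = 379.04.
Difference: 367.151 − 379.04 = -11.889, i.e. -11.9 to one decimal place.
The strong-case type would prefer the pooling outcome.

-11.9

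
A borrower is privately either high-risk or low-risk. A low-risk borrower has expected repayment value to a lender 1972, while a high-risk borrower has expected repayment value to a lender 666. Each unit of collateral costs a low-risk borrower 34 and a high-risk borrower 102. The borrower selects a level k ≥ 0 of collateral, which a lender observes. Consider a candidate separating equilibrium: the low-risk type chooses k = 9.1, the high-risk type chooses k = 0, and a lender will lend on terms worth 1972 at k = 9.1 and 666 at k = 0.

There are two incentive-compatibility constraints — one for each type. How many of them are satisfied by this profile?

High-risk type: stay at 0 → 666; mimic → 1972 − 102 × 9.1 = 1043.8. IC fails (666 < 1043.8).
Low-risk type: signal → 1972 − 34 × 9.1 = 1662.6; deviate to 0 → 666. IC holds (1662.6 ≥ 666).
1 of 2 constraints hold, so this profile is not an equilibrium.

1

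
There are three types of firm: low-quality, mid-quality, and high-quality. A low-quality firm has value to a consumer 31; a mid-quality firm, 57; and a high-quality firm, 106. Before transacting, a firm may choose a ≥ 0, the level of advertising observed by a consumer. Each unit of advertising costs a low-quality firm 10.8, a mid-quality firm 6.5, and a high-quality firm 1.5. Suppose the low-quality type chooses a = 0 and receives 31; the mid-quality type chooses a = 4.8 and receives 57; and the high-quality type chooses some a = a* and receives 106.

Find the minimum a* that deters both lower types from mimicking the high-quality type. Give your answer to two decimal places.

12.34

Mid-quality type (on-path payoff 57 − 6.5×4.8 = 25.8) won't mimic when 25.8 ≥ 106 − 6.5·a*, i.e. a* ≥ 12.34.
Low-quality type (on-path payoff 31) won't mimic when 31 ≥ 106 − 10.8·a*, i.e. a* ≥ 6.94.
Both must hold, so a* = max(6.94, 12.34) = 12.34. The mid-quality type's constraint binds.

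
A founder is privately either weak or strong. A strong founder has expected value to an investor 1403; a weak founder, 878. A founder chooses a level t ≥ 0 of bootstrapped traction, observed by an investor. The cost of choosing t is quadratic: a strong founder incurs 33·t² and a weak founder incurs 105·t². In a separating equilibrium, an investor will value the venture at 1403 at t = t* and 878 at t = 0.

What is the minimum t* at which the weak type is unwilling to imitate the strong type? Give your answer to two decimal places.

The weak type at t = 0 receives 878; imitating at t* yields 1403 − 105·t*².
Indifference: 878 = 1403 − 105·t*², so t*² = (1403 − 878) / 105 = 5.
t* = √5 ≈ 2.24.

2.24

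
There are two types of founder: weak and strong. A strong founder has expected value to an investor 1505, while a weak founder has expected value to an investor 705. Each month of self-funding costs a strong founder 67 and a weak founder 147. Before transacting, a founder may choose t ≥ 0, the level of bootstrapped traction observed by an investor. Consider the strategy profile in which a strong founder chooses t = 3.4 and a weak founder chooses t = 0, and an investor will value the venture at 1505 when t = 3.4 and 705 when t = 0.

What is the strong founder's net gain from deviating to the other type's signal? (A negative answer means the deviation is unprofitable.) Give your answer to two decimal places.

-572.20

Playing t = 3.4 the strong founder receives 1505 − 67 × 3.4 = 1277.2.
Deviating to t = 0 yields 705 instead.
Gain from deviating: 705 − 1277.2 = -572.20.
The gain is negative, so the strong type's incentive-compatibility constraint is satisfied.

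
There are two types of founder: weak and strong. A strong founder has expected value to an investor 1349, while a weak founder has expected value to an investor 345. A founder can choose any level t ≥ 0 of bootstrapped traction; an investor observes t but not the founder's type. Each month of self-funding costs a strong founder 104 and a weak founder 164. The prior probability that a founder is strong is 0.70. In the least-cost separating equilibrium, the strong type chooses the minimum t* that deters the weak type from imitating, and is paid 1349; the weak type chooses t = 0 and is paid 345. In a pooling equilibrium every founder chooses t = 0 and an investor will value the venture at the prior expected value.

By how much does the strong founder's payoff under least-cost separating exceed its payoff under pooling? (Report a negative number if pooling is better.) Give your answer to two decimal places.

Least-cost separating signal: t* solves 345 = 1349 − 164·t*, so t* = (1349 − 345)/164 ≈ 6.1220.
Strong type's separating payoff: 1349 − 104 × t* = 1349 − 104 × (1349 − 345)/164 = 1349 − 104416/164 ≈ 712.3171.
Pooling payoff: 0.70 × 1349 + 0.30 × 345 = 1047.8.
Difference: 712.3171 − 1047.8 = -335.4829, i.e. -335.48 to two decimal places.
The strong type would prefer the pooling outcome.

-335.48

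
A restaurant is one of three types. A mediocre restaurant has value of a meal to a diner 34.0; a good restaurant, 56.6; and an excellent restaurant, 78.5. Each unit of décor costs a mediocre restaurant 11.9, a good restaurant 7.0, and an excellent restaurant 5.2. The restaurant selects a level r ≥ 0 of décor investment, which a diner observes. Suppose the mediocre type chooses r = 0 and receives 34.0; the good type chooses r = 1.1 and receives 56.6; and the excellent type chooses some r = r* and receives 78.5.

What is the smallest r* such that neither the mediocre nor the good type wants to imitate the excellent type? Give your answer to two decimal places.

Good type (on-path payoff 56.6 − 7.0×1.1 = 48.9) won't mimic when 48.9 ≥ 78.5 − 7.0·r*, i.e. r* ≥ 4.23.
Mediocre type (on-path payoff 34.0) won't mimic when 34.0 ≥ 78.5 − 11.9·r*, i.e. r* ≥ 3.74.
Both must hold, so r* = max(3.74, 4.23) = 4.23. The good type's constraint binds.

4.23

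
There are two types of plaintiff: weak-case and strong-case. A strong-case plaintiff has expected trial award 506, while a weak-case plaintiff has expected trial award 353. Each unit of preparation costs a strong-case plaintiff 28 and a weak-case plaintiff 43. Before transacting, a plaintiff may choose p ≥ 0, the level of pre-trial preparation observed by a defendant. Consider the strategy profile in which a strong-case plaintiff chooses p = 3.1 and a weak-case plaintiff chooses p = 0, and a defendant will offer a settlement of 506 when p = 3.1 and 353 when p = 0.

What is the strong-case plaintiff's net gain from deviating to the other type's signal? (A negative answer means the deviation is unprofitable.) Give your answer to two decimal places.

-66.20

Playing p = 3.1 the strong-case plaintiff receives 506 − 28 × 3.1 = 419.2.
Deviating to p = 0 yields 353 instead.
Gain from deviating: 353 − 419.2 = -66.20.
The gain is negative, so the strong-case type's incentive-compatibility constraint is satisfied.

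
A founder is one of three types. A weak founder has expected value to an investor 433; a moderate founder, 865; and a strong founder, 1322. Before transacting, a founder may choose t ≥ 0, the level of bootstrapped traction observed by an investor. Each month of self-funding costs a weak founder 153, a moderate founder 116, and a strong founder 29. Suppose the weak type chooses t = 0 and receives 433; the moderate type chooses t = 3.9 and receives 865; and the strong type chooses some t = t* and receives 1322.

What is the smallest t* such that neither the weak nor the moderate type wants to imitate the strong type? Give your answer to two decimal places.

7.84

Weak type (on-path payoff 433) won't mimic when 433 ≥ 1322 − 153·t*, i.e. t* ≥ 5.81.
Moderate type (on-path payoff 865 − 116×3.9 = 412.6) won't mimic when 412.6 ≥ 1322 − 116·t*, i.e. t* ≥ 7.84.
Both must hold, so t* = max(5.81, 7.84) = 7.84. The moderate type's constraint binds.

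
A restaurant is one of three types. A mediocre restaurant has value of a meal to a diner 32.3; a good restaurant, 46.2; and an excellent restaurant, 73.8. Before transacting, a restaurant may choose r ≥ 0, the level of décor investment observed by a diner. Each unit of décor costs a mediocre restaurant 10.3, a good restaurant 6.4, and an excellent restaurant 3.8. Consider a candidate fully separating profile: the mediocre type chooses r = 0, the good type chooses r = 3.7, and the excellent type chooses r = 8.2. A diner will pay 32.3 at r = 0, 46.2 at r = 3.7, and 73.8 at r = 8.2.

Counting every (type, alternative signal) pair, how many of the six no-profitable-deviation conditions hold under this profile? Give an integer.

5

Good (own payoff 46.2 − 6.4×3.7 = 22.52): to r=0 gives 32.3 → profitable ✗; to r=8.2 gives 73.8 − 6.4×8.2 = 21.32 → no gain ✓.
Excellent (own payoff 73.8 − 3.8×8.2 = 42.64): to r=0 gives 32.3 → no gain ✓; to r=3.7 gives 46.2 − 3.8×3.7 = 32.14 → no gain ✓.
Mediocre (own payoff 32.3): to r=3.7 gives 46.2 − 10.3×3.7 = 8.09 → no gain ✓; to r=8.2 gives 73.8 − 10.3×8.2 = -10.66 → no gain ✓.
5 of the 6 constraints hold; not an equilibrium.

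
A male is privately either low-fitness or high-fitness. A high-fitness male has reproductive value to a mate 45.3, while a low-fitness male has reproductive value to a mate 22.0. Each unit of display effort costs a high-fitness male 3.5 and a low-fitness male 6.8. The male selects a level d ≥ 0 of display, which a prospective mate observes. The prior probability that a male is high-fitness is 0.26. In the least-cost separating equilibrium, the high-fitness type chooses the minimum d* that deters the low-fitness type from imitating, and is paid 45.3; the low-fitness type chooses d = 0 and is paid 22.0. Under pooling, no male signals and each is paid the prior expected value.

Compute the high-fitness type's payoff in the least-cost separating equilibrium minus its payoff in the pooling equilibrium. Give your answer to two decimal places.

Least-cost separating signal: d* solves 22.0 = 45.3 − 6.8·d*, so d* = (45.3 − 22.0)/6.8 ≈ 3.4265.
High-fitness type's separating payoff: 45.3 − 3.5 × d* = 45.3 − 3.5 × (45.3 − 22.0)/6.8 = 45.3 − 81.55/6.8 ≈ 33.3074.
Pooling payoff: 0.26 × 45.3 + 0.74 × 22.0 = 28.058.
Difference: 33.3074 − 28.058 = 5.2494, i.e. 5.25 to two decimal places.
The high-fitness type prefers to separate.

5.25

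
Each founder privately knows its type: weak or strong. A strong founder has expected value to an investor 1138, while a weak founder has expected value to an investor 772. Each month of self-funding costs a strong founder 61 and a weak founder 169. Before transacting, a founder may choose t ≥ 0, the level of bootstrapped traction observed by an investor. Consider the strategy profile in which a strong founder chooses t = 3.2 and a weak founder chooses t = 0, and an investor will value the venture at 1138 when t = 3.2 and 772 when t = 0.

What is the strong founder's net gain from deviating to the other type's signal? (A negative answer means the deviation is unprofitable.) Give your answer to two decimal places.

Playing t = 3.2 the strong founder receives 1138 − 61 × 3.2 = 942.8.
Deviating to t = 0 yields 772 instead.
Gain from deviating: 772 − 942.8 = -170.80.
The gain is negative, so the strong type's incentive-compatibility constraint is satisfied.

-170.80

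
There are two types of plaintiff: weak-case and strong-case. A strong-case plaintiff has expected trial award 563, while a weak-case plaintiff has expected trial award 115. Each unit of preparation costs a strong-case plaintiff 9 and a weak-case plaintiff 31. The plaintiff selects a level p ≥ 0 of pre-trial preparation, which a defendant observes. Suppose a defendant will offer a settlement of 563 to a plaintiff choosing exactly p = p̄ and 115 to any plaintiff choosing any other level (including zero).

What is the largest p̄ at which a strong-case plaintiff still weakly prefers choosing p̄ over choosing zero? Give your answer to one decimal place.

49.8

Choosing p̄ yields the strong-case type 563 − 9·p̄; choosing zero yields 115.
The strong-case type is indifferent at 563 − 9·p̄ = 115, i.e. p̄ = (563 − 115) / 9 ≈ 49.8.
For any p̄ above 49.8 the strong-case type would rather pool at zero, so separation collapses.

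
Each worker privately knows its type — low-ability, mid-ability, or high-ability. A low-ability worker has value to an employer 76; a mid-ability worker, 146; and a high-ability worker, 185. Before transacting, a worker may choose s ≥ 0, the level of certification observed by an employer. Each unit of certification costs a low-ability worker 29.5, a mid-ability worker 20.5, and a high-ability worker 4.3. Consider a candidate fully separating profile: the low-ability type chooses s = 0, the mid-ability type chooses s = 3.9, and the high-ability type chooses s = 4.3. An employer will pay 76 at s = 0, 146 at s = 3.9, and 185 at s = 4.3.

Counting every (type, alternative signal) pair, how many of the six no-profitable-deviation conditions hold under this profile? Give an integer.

Low-ability (own payoff 76): to s=3.9 gives 146 − 29.5×3.9 = 30.95 → no gain ✓; to s=4.3 gives 185 − 29.5×4.3 = 58.15 → no gain ✓.
High-ability (own payoff 185 − 4.3×4.3 = 166.51): to s=0 gives 76 → no gain ✓; to s=3.9 gives 146 − 4.3×3.9 = 129.23 → no gain ✓.
Mid-ability (own payoff 146 − 20.5×3.9 = 66.05): to s=0 gives 76 → profitable ✗; to s=4.3 gives 185 − 20.5×4.3 = 96.85 → profitable ✗.
4 of the 6 constraints hold; not an equilibrium.

4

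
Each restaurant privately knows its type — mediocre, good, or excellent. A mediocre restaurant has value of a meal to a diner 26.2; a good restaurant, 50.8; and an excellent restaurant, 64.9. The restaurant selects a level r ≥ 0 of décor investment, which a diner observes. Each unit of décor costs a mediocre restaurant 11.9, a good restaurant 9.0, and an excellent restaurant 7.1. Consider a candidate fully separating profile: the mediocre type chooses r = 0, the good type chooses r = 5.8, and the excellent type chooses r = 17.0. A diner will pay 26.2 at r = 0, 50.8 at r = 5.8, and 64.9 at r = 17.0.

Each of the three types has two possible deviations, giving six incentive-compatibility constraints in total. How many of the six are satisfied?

Excellent (own payoff 64.9 − 7.1×17.0 = -55.8): to r=0 gives 26.2 → profitable ✗; to r=5.8 gives 50.8 − 7.1×5.8 = 9.62 → profitable ✗.
Good (own payoff 50.8 − 9.0×5.8 = -1.4): to r=0 gives 26.2 → profitable ✗; to r=17.0 gives 64.9 − 9.0×17.0 = -88.1 → no gain ✓.
Mediocre (own payoff 26.2): to r=5.8 gives 50.8 − 11.9×5.8 = -18.22 → no gain ✓; to r=17.0 gives 64.9 − 11.9×17.0 = -137.4 → no gain ✓.
3 of the 6 constraints hold; not an equilibrium.

3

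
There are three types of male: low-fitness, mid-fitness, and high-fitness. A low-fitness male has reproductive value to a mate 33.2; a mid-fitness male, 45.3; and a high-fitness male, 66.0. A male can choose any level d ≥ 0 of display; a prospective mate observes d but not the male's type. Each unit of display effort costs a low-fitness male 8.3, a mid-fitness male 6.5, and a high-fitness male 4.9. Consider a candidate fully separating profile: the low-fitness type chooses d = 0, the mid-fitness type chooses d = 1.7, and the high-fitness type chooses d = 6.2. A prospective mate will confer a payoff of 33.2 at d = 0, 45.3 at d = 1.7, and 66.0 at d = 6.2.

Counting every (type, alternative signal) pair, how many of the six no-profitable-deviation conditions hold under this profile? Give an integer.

High-fitness (own payoff 66.0 − 4.9×6.2 = 35.62): to d=0 gives 33.2 → no gain ✓; to d=1.7 gives 45.3 − 4.9×1.7 = 36.97 → profitable ✗.
Mid-fitness (own payoff 45.3 − 6.5×1.7 = 34.25): to d=0 gives 33.2 → no gain ✓; to d=6.2 gives 66.0 − 6.5×6.2 = 25.7 → no gain ✓.
Low-fitness (own payoff 33.2): to d=1.7 gives 45.3 − 8.3×1.7 = 31.19 → no gain ✓; to d=6.2 gives 66.0 − 8.3×6.2 = 14.54 → no gain ✓.
5 of the 6 constraints hold; not an equilibrium.

5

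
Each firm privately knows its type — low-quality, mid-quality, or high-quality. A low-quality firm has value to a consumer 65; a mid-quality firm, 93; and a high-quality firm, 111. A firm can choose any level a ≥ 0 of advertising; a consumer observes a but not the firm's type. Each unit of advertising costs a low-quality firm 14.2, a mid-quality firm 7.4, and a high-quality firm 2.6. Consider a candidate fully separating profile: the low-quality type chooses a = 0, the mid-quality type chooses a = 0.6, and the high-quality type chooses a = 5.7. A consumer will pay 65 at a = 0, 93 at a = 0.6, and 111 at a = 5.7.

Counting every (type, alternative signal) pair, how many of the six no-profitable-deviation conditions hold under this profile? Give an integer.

5

Mid-quality (own payoff 93 − 7.4×0.6 = 88.56): to a=0 gives 65 → no gain ✓; to a=5.7 gives 111 − 7.4×5.7 = 68.82 → no gain ✓.
Low-quality (own payoff 65): to a=0.6 gives 93 − 14.2×0.6 = 84.48 → profitable ✗; to a=5.7 gives 111 − 14.2×5.7 = 30.06 → no gain ✓.
High-quality (own payoff 111 − 2.6×5.7 = 96.18): to a=0 gives 65 → no gain ✓; to a=0.6 gives 93 − 2.6×0.6 = 91.44 → no gain ✓.
5 of the 6 constraints hold; not an equilibrium.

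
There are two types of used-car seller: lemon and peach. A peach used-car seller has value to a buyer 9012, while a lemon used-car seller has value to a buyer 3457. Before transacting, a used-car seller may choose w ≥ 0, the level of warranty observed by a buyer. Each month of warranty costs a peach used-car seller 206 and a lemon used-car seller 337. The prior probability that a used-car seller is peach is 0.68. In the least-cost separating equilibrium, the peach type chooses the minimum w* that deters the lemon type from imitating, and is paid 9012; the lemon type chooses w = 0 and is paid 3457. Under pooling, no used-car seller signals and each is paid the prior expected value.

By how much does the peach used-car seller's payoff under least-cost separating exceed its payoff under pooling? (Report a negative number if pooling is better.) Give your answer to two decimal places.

Least-cost separating signal: w* solves 3457 = 9012 − 337·w*, so w* = (9012 − 3457)/337 ≈ 16.4837.
Peach type's separating payoff: 9012 − 206 × w* = 9012 − 206 × (9012 − 3457)/337 = 9012 − 1144330/337 ≈ 5616.3620.
Pooling payoff: 0.68 × 9012 + 0.32 × 3457 = 7234.4.
Difference: 5616.3620 − 7234.4 = -1618.038, i.e. -1618.04 to two decimal places.
The peach type would prefer the pooling outcome.

-1618.04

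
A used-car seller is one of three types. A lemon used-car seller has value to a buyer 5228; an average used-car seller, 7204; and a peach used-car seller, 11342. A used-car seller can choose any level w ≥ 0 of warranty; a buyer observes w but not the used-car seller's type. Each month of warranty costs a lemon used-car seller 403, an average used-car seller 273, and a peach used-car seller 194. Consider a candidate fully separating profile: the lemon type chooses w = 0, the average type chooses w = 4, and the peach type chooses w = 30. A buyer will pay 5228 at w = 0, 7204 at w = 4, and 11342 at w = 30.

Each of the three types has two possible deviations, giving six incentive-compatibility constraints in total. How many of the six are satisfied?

Lemon (own payoff 5228): to w=4 gives 7204 − 403×4 = 5592 → profitable ✗; to w=30 gives 11342 − 403×30 = -748 → no gain ✓.
Average (own payoff 7204 − 273×4 = 6112): to w=0 gives 5228 → no gain ✓; to w=30 gives 11342 − 273×30 = 3152 → no gain ✓.
Peach (own payoff 11342 − 194×30 = 5522): to w=0 gives 5228 → no gain ✓; to w=4 gives 7204 − 194×4 = 6428 → profitable ✗.
4 of the 6 constraints hold; not an equilibrium.

4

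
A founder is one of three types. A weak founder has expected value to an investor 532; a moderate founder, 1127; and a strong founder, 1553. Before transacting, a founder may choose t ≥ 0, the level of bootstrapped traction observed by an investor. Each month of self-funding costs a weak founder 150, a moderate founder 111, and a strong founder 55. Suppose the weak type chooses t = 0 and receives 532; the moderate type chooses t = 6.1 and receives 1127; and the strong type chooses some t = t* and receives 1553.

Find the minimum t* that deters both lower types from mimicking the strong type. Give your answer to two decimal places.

Weak type (on-path payoff 532) won't mimic when 532 ≥ 1553 − 150·t*, i.e. t* ≥ 6.81.
Moderate type (on-path payoff 1127 − 111×6.1 = 449.9) won't mimic when 449.9 ≥ 1553 − 111·t*, i.e. t* ≥ 9.94.
Both must hold, so t* = max(6.81, 9.94) = 9.94. The moderate type's constraint binds.

9.94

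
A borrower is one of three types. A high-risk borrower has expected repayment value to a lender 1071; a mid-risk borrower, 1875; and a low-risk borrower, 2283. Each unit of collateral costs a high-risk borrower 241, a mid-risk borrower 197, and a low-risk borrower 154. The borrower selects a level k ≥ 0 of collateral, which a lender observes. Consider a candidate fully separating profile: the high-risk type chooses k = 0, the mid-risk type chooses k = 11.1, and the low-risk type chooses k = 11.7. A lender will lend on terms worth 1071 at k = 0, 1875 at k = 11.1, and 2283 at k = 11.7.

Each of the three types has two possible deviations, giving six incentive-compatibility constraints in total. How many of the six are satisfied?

3

Low-risk (own payoff 2283 − 154×11.7 = 481.2): to k=0 gives 1071 → profitable ✗; to k=11.1 gives 1875 − 154×11.1 = 165.6 → no gain ✓.
Mid-risk (own payoff 1875 − 197×11.1 = -311.7): to k=0 gives 1071 → profitable ✗; to k=11.7 gives 2283 − 197×11.7 = -21.9 → profitable ✗.
High-risk (own payoff 1071): to k=11.1 gives 1875 − 241×11.1 = -800.1 → no gain ✓; to k=11.7 gives 2283 − 241×11.7 = -536.7 → no gain ✓.
3 of the 6 constraints hold; not an equilibrium.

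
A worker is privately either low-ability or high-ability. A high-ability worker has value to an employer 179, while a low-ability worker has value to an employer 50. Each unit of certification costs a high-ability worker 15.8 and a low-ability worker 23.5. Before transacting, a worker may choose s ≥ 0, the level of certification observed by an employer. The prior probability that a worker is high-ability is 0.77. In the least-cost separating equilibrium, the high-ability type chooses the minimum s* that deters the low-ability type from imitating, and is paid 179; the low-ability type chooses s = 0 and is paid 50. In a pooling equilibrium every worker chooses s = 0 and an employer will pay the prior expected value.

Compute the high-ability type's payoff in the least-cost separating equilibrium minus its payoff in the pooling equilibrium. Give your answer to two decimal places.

-57.06

Least-cost separating signal: s* solves 50 = 179 − 23.5·s*, so s* = (179 − 50)/23.5 ≈ 5.4894.
High-ability type's separating payoff: 179 − 15.8 × s* = 179 − 15.8 × (179 − 50)/23.5 = 179 − 2038.2/23.5 ≈ 92.2681.
Pooling payoff: 0.77 × 179 + 0.23 × 50 = 149.33.
Difference: 92.2681 − 149.33 = -57.0619, i.e. -57.06 to two decimal places.
The high-ability type would prefer the pooling outcome.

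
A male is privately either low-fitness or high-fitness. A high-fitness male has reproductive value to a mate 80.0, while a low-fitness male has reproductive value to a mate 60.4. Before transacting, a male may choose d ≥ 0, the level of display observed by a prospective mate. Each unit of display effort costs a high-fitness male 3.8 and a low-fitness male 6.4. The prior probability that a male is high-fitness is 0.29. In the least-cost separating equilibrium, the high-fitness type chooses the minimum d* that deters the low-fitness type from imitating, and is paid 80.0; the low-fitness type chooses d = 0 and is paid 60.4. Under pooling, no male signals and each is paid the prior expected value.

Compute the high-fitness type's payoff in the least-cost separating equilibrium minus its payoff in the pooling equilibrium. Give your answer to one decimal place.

2.3

Least-cost separating signal: d* solves 60.4 = 80.0 − 6.4·d*, so d* = (80.0 − 60.4)/6.4 = 3.0625.
High-fitness type's separating payoff: 80.0 − 3.8 × d* = 80.0 − 3.8 × (80.0 − 60.4)/6.4 = 80.0 − 74.48/6.4 ≈ 68.363.
Pooling payoff: 0.29 × 80.0 + 0.71 × 60.4 = 66.084.
Difference: 68.363 − 66.084 = 2.279, i.e. 2.3 to one decimal place.
The high-fitness type prefers to separate.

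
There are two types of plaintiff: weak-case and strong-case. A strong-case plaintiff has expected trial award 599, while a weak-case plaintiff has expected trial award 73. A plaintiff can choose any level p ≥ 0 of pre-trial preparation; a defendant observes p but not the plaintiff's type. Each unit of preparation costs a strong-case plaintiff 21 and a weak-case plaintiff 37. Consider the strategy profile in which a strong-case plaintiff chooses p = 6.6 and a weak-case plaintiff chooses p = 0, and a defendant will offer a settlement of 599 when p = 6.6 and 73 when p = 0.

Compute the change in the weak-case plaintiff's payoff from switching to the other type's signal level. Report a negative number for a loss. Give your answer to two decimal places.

Playing p = 0 the weak-case plaintiff receives 73.
Deviating to p = 6.6 brings payment 599 at cost 37 × 6.6 = 244.2, netting 354.8.
Gain from deviating: 354.8 − 73 = 281.80.
The gain is positive, so the weak-case type's incentive-compatibility constraint is violated — this profile is not a separating equilibrium.

281.80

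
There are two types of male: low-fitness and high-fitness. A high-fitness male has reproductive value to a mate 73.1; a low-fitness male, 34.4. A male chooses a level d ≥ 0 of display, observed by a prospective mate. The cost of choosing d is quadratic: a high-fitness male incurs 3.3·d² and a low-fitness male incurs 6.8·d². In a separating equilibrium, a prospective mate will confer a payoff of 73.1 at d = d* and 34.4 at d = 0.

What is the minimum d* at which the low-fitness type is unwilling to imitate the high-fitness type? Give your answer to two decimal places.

2.39

The low-fitness type at d = 0 receives 34.4; imitating at d* yields 73.1 − 6.8·d*².
Indifference: 34.4 = 73.1 − 6.8·d*², so d*² = (73.1 − 34.4) / 6.8 ≈ 5.6912.
d* = √5.6912 ≈ 2.39.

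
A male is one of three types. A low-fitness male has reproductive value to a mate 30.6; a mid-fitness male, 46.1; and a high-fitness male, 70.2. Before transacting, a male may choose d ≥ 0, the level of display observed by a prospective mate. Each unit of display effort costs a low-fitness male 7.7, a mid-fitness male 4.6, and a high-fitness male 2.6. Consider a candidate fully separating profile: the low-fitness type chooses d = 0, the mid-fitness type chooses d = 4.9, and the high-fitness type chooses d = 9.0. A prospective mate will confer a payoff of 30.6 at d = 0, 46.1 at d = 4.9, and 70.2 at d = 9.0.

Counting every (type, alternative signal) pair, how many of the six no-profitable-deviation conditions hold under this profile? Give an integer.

High-fitness (own payoff 70.2 − 2.6×9.0 = 46.8): to d=0 gives 30.6 → no gain ✓; to d=4.9 gives 46.1 − 2.6×4.9 = 33.36 → no gain ✓.
Mid-fitness (own payoff 46.1 − 4.6×4.9 = 23.56): to d=0 gives 30.6 → profitable ✗; to d=9.0 gives 70.2 − 4.6×9.0 = 28.8 → profitable ✗.
Low-fitness (own payoff 30.6): to d=4.9 gives 46.1 − 7.7×4.9 = 8.37 → no gain ✓; to d=9.0 gives 70.2 − 7.7×9.0 = 0.9 → no gain ✓.
4 of the 6 constraints hold; not an equilibrium.

4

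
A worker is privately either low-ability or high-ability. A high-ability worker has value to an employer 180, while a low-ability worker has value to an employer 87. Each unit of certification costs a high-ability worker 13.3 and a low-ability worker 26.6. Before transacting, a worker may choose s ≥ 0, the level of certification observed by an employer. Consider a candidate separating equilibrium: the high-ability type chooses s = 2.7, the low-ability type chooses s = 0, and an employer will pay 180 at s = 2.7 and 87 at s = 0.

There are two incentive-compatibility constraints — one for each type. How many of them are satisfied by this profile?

High-ability type: signal → 180 − 13.3 × 2.7 = 144.09; deviate to 0 → 87. IC holds (144.09 ≥ 87).
Low-ability type: stay at 0 → 87; mimic → 180 − 26.6 × 2.7 = 108.18. IC fails (87 < 108.18).
1 of 2 constraints hold, so this profile is not an equilibrium.

1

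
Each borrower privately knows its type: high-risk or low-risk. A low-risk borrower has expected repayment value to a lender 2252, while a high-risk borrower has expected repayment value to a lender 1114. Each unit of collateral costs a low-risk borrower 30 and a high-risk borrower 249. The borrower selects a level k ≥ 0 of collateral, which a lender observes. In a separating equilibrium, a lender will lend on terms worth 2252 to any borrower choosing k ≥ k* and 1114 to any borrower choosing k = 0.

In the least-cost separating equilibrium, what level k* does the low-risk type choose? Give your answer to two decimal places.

A high-risk borrower choosing k = 0 receives 1114.
Imitating at k* instead would pay 2252 at cost 249·k*, netting 2252 − 249·k*.
Indifference: 1114 = 2252 − 249·k*, so k* = (2252 − 1114) / 249 ≈ 4.57.
This is the high-risk type's binding incentive-compatibility constraint; any k ≥ 4.57 sustains separation on that side.

4.57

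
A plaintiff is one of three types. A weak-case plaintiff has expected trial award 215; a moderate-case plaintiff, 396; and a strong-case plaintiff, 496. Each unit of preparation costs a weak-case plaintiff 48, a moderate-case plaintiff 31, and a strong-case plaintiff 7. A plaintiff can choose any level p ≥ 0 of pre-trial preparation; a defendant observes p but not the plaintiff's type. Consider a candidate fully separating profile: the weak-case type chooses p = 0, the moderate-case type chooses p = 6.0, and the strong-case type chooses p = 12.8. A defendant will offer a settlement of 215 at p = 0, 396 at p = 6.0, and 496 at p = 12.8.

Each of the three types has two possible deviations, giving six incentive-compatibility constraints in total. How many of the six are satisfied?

5

Moderate-case (own payoff 396 − 31×6.0 = 210): to p=0 gives 215 → profitable ✗; to p=12.8 gives 496 − 31×12.8 = 99.2 → no gain ✓.
Strong-case (own payoff 496 − 7×12.8 = 406.4): to p=0 gives 215 → no gain ✓; to p=6.0 gives 396 − 7×6.0 = 354 → no gain ✓.
Weak-case (own payoff 215): to p=6.0 gives 396 − 48×6.0 = 108 → no gain ✓; to p=12.8 gives 496 − 48×12.8 = -118.4 → no gain ✓.
5 of the 6 constraints hold; not an equilibrium.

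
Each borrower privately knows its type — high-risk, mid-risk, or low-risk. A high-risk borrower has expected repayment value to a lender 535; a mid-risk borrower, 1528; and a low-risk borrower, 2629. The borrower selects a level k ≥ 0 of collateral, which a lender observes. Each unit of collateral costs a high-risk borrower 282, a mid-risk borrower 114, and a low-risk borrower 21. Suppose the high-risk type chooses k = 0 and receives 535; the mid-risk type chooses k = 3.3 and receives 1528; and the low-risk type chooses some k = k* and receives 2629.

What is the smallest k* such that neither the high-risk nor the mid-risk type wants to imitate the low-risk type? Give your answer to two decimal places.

12.96

High-risk type (on-path payoff 535) won't mimic when 535 ≥ 2629 − 282·k*, i.e. k* ≥ 7.43.
Mid-risk type (on-path payoff 1528 − 114×3.3 = 1151.8) won't mimic when 1151.8 ≥ 2629 − 114·k*, i.e. k* ≥ 12.96.
Both must hold, so k* = max(7.43, 12.96) = 12.96. The mid-risk type's constraint binds.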